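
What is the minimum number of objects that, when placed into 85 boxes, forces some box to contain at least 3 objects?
n = (3 − 1)·85 + 1 = 171

By the generalised pigeonhole principle, to guarantee some box contains ≥ r objects we need more than (r − 1) · k objects total. Threshold: n = (r − 1) · k + 1. With r = 3 and k = 85: n = 2 · 85 + 1 = 170 + 1 = 171. For n = 170 = 2 · 85, we can put exactly 2 objects in every box, avoiding 3 in any single one — so 171 is tight.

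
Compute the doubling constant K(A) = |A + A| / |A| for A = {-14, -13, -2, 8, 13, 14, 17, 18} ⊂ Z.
K = |A + A| / |A| = 31/8

Enumerate A + A = {a + b : a, b ∈ A}. With |A| = 8, there are |A|^2 = 64 ordered sum pairs; collecting distinct values, A + A = {-28, -27, -26, -16, -15, -6, -5, -4, -1, 0, 1, 3, 4, 5, 6, 11, 12, 15, 16, 21, 22, 25, 26, 27, 28, 30, 31, 32, 34, 35, 36}, so |A + A| = 31. Thus K = 31/8. For comparison, the minimum possible |A + A| over all 8-element sets is 2·8 − 1 = 15 (so min K = 15/8), attained only by arithmetic progressions.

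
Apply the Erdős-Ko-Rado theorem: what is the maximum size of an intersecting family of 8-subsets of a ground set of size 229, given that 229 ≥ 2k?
max |F| = C(228, 7) = 5790645531360

Erdős-Ko-Rado (1961): when n ≥ 2k, max |F| = C(n−1, k−1). The bound is attained by the star {A : i ∈ A} for any fixed i ∈ [n]. Here C(229−1, 8−1) = C(228, 7) = 5790645531360.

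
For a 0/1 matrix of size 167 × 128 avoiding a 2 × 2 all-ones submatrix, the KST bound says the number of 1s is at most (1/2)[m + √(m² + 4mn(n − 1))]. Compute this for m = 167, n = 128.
z(167, 128; 2, 2) ≤ (1/2)[167 + √(167² + 4·167·128·127)] = (1/2)[167 + √10886897] = 1733.2649

Kővári–Sós–Turán: let r_1, ..., r_167 be the row sums and z = Σ r_i the total number of 1s. Each pair of columns can share at most one row with both entries 1 (else a 2×2 all-ones block appears), so Σ_i C(r_i, 2) ≤ C(128, 2) = 8128. By convexity Σ_i C(r_i, 2) ≥ 167·C(z/167, 2) = z(z − 167)/(2·167), giving z² − 167z − 167·128·127 ≤ 0 and hence z ≤ (1/2)[167 + √(27889 + 4·2714752)] = (1/2)[167 + √10886897] ≈ (1/2)(167 + 3299.5298) = 1733.2649.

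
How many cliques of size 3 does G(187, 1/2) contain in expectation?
E[# K_3] = C(187, 3) · (1/2)^C(3, 2) = 1072445 / 2^3 = 134055.625

For each 3-subset S of vertices (there are C(187, 3) = 1072445 such S), let X_S = 1 if S induces a K_3 (all C(3, 2) = 3 edges present). Then P(X_S = 1) = (1/2)^3 = 1/8. By linearity of expectation, E[# K_3] = C(187, 3) · (1/2)^3 = 1072445 / 8 = 134055.625.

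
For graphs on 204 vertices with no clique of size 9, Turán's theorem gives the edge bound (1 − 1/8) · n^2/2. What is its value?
Turán density bound = (7/8) · 204^2/2 = 18207

Turán's theorem: ex(n, K_{r+1}) is achieved by the complete r-partite Turán graph T(n, r) with parts as balanced as possible, and is at most (1 − 1/r) · n^2/2. For r = 8, n = 204: the density bound is (7/8) · 41616/2 = 18207. The integer-valued extremum is e(T(204, 8)) = 18206, which is strictly less than the density bound 18207 since 8 ∤ 204 (the parts of T(204, 8) cannot all be equal).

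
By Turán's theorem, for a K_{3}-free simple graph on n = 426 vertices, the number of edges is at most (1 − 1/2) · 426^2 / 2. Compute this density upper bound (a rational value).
Turán density bound = (1/2) · 426^2/2 = 45369

Turán's theorem: ex(n, K_{r+1}) is achieved by the complete r-partite Turán graph T(n, r) with parts as balanced as possible, and is at most (1 − 1/r) · n^2/2. For r = 2, n = 426: the density bound is (1/2) · 181476/2 = 45369. Since 2 ∣ 426, the Turán graph T(426, 2) has parts of equal size 213, and its edge count e(T(426, 2)) = 45369 attains the density bound exactly.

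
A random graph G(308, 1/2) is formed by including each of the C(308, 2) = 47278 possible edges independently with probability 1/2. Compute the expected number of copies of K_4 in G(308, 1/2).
E[# K_4] = C(308, 4) · (1/2)^C(4, 2) = 367704645 / 2^6 = 5745385.078125

For each 4-subset S of vertices (there are C(308, 4) = 367704645 such S), let X_S = 1 if S induces a K_4 (all C(4, 2) = 6 edges present). Then P(X_S = 1) = (1/2)^6 = 1/64. By linearity of expectation, E[# K_4] = C(308, 4) · (1/2)^6 = 367704645 / 64 = 5745385.078125.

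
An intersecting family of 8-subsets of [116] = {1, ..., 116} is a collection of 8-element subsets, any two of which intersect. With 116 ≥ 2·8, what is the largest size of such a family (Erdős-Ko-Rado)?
max |F| = C(115, 7) = 43813786060

The Erdős-Ko-Rado theorem states: for n ≥ 2k, an intersecting family of k-subsets of an n-element set has size at most C(n − 1, k − 1), with equality for 'star' families {A ⊆ [n] : |A| = k, i ∈ A} (fix an element i). For n = 116, k = 8: C(115, 7) = 43813786060.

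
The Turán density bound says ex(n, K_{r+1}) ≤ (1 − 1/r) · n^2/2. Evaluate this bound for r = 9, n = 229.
Turán density bound = (8/9) · 229^2/2 = 209764/9 ≈ 23307.1111

Turán's theorem: ex(n, K_{r+1}) is achieved by the complete r-partite Turán graph T(n, r) with parts as balanced as possible, and is at most (1 − 1/r) · n^2/2. For r = 9, n = 229: the density bound is (8/9) · 52441/2 = 209764/9 ≈ 23307.1111. The integer-valued extremum is e(T(229, 9)) = 23306, which is strictly less than the density bound 209764/9 since 9 ∤ 229 (the parts of T(229, 9) cannot all be equal).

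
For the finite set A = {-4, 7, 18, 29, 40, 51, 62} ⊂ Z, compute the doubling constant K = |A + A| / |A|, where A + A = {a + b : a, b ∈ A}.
K = |A + A| / |A| = 13/7

Enumerate A + A = {a + b : a, b ∈ A}. With |A| = 7, there are |A|^2 = 49 ordered sum pairs; collecting distinct values, A + A = {-8, 3, 14, 25, 36, 47, 58, 69, 80, 91, 102, 113, 124}, so |A + A| = 13. Thus K = 13/7. Here |A + A| = 2|A| − 1 = 13, the minimum possible — so K = 13/7 is minimal, which holds iff A is an arithmetic progression.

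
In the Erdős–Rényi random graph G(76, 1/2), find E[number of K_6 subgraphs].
E[# K_6] = C(76, 6) · (1/2)^C(6, 2) = 218618940 / 2^15 = 54654735/8192 ≈ 6671.720581

For each 6-subset S of vertices (there are C(76, 6) = 218618940 such S), let X_S = 1 if S induces a K_6 (all C(6, 2) = 15 edges present). Then P(X_S = 1) = (1/2)^15 = 1/32768. By linearity of expectation, E[# K_6] = C(76, 6) · (1/2)^15 = 218618940 / 32768 = 54654735/8192 ≈ 6671.720581.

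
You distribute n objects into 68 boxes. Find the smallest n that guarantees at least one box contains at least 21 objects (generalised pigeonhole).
n = (21 − 1)·68 + 1 = 1361

By the generalised pigeonhole principle, to guarantee some box contains ≥ r objects we need more than (r − 1) · k objects total. Threshold: n = (r − 1) · k + 1. With r = 21 and k = 68: n = 20 · 68 + 1 = 1360 + 1 = 1361. For n = 1360 = 20 · 68, we can put exactly 20 objects in every box, avoiding 21 in any single one — so 1361 is tight.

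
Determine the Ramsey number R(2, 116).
R(2, 116) = 116

R(2, k) = k for all k ≥ 2: in a 2-colouring of K_k, either some edge is red (a red K_2) or all edges are blue (a blue K_k). And K_{115} coloured all-blue has no blue K_116, so R(2, 116) > 115. Hence R(2, 116) = 116.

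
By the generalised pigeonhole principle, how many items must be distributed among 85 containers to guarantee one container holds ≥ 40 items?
n = (40 − 1)·85 + 1 = 3316

By the generalised pigeonhole principle, to guarantee some box contains ≥ r objects we need more than (r − 1) · k objects total. Threshold: n = (r − 1) · k + 1. With r = 40 and k = 85: n = 39 · 85 + 1 = 3315 + 1 = 3316. For n = 3315 = 39 · 85, we can put exactly 39 objects in every box, avoiding 40 in any single one — so 3316 is tight.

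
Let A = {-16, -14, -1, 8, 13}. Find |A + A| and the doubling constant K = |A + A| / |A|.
K = |A + A| / |A| = 15/5 = 3

Enumerate A + A = {a + b : a, b ∈ A}. With |A| = 5, there are |A|^2 = 25 ordered sum pairs; collecting distinct values, A + A = {-32, -30, -28, -17, -15, -8, -6, -3, -2, -1, 7, 12, 16, 21, 26}, so |A + A| = 15. Thus K = 15/5 = 3. For comparison, the minimum possible |A + A| over all 5-element sets is 2·5 − 1 = 9 (so min K = 9/5), attained only by arithmetic progressions.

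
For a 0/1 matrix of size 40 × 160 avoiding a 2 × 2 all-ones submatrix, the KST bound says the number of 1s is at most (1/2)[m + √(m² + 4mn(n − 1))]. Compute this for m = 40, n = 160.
z(40, 160; 2, 2) ≤ (1/2)[40 + √(40² + 4·40·160·159)] = (1/2)[40 + √4072000] = 1028.9599

Kővári–Sós–Turán: let r_1, ..., r_40 be the row sums and z = Σ r_i the total number of 1s. Each pair of columns can share at most one row with both entries 1 (else a 2×2 all-ones block appears), so Σ_i C(r_i, 2) ≤ C(160, 2) = 12720. By convexity Σ_i C(r_i, 2) ≥ 40·C(z/40, 2) = z(z − 40)/(2·40), giving z² − 40z − 40·160·159 ≤ 0 and hence z ≤ (1/2)[40 + √(1600 + 4·1017600)] = (1/2)[40 + √4072000] ≈ (1/2)(40 + 2017.9197) = 1028.9599.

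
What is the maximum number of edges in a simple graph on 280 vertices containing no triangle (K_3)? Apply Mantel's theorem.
ex(280, K_3) = ⌊280^2/4⌋ = 19600

Mantel (1907): a triangle-free graph on n vertices has at most ⌊n^2/4⌋ edges, with equality for the complete bipartite graph K_{⌊n/2⌋, ⌈n/2⌉}. For n = 280: ⌊280^2/4⌋ = ⌊78400/4⌋ = 19600. The extremal graph is K_{140, 140}, which has 140·140 = 19600 edges.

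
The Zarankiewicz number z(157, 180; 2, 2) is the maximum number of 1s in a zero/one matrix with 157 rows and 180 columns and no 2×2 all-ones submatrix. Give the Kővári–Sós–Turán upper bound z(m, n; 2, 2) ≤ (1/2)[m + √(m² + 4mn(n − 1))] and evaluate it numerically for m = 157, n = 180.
z(157, 180; 2, 2) ≤ (1/2)[157 + √(157² + 4·157·180·179)] = (1/2)[157 + √20258809] = 2328.9893

Kővári–Sós–Turán: let r_1, ..., r_157 be the row sums and z = Σ r_i the total number of 1s. Each pair of columns can share at most one row with both entries 1 (else a 2×2 all-ones block appears), so Σ_i C(r_i, 2) ≤ C(180, 2) = 16110. By convexity Σ_i C(r_i, 2) ≥ 157·C(z/157, 2) = z(z − 157)/(2·157), giving z² − 157z − 157·180·179 ≤ 0 and hence z ≤ (1/2)[157 + √(24649 + 4·5058540)] = (1/2)[157 + √20258809] ≈ (1/2)(157 + 4500.9787) = 2328.9893.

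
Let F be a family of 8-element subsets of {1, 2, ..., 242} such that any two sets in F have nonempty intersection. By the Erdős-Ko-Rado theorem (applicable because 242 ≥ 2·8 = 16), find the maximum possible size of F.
max |F| = C(241, 7) = 8580267290440

The Erdős-Ko-Rado theorem states: for n ≥ 2k, an intersecting family of k-subsets of an n-element set has size at most C(n − 1, k − 1), with equality for 'star' families {A ⊆ [n] : |A| = k, i ∈ A} (fix an element i). For n = 242, k = 8: C(241, 7) = 8580267290440.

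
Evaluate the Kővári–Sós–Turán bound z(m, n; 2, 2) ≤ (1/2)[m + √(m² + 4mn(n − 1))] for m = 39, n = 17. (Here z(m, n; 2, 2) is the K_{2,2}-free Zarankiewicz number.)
z(39, 17; 2, 2) ≤ (1/2)[39 + √(39² + 4·39·17·16)] = (1/2)[39 + √43953] = 124.3249

Kővári–Sós–Turán: let r_1, ..., r_39 be the row sums and z = Σ r_i the total number of 1s. Each pair of columns can share at most one row with both entries 1 (else a 2×2 all-ones block appears), so Σ_i C(r_i, 2) ≤ C(17, 2) = 136. By convexity Σ_i C(r_i, 2) ≥ 39·C(z/39, 2) = z(z − 39)/(2·39), giving z² − 39z − 39·17·16 ≤ 0 and hence z ≤ (1/2)[39 + √(1521 + 4·10608)] = (1/2)[39 + √43953] ≈ (1/2)(39 + 209.6497) = 124.3249.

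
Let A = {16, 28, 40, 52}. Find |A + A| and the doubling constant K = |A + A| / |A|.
K = |A + A| / |A| = 7/4

Enumerate A + A = {a + b : a, b ∈ A}. With |A| = 4, there are |A|^2 = 16 ordered sum pairs; collecting distinct values, A + A = {32, 44, 56, 68, 80, 92, 104}, so |A + A| = 7. Thus K = 7/4. Here |A + A| = 2|A| − 1 = 7, the minimum possible — so K = 7/4 is minimal, which holds iff A is an arithmetic progression.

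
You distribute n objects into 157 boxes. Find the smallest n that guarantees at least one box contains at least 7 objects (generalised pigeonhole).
n = (7 − 1)·157 + 1 = 943

By the generalised pigeonhole principle, to guarantee some box contains ≥ r objects we need more than (r − 1) · k objects total. Threshold: n = (r − 1) · k + 1. With r = 7 and k = 157: n = 6 · 157 + 1 = 942 + 1 = 943. For n = 942 = 6 · 157, we can put exactly 6 objects in every box, avoiding 7 in any single one — so 943 is tight.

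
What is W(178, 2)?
W(178, 2) = 178 + 1 = 179

A 2-term AP is any pair of integers, so a monochromatic 2-AP exists iff some colour is used at least twice. With 178 colours, the colouring i ↦ i on {1, ..., 178} uses each colour once, avoiding any monochromatic pair, so W(178, 2) > 178. For {1, ..., 179}, pigeonhole forces two integers of the same colour, which form a monochromatic 2-AP. Hence W(178, 2) = 179.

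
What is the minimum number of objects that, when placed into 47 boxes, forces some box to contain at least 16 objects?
n = (16 − 1)·47 + 1 = 706

By the generalised pigeonhole principle, to guarantee some box contains ≥ r objects we need more than (r − 1) · k objects total. Threshold: n = (r − 1) · k + 1. With r = 16 and k = 47: n = 15 · 47 + 1 = 705 + 1 = 706. For n = 705 = 15 · 47, we can put exactly 15 objects in every box, avoiding 16 in any single one — so 706 is tight.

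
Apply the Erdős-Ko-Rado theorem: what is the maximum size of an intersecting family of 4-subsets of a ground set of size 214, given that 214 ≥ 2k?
max |F| = C(213, 3) = 1587986

The Erdős-Ko-Rado theorem states: for n ≥ 2k, an intersecting family of k-subsets of an n-element set has size at most C(n − 1, k − 1), with equality for 'star' families {A ⊆ [n] : |A| = k, i ∈ A} (fix an element i). For n = 214, k = 4: C(213, 3) = 1587986.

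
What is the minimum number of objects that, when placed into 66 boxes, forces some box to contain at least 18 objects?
n = (18 − 1)·66 + 1 = 1123

By the generalised pigeonhole principle, to guarantee some box contains ≥ r objects we need more than (r − 1) · k objects total. Threshold: n = (r − 1) · k + 1. With r = 18 and k = 66: n = 17 · 66 + 1 = 1122 + 1 = 1123. For n = 1122 = 17 · 66, we can put exactly 17 objects in every box, avoiding 18 in any single one — so 1123 is tight.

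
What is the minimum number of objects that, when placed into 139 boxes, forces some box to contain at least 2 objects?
n = (2 − 1)·139 + 1 = 140

By the generalised pigeonhole principle, to guarantee some box contains ≥ r objects we need more than (r − 1) · k objects total. Threshold: n = (r − 1) · k + 1. With r = 2 and k = 139: n = 1 · 139 + 1 = 139 + 1 = 140. For n = 139 = 1 · 139, we can put exactly 1 objects in every box, avoiding 2 in any single one — so 140 is tight.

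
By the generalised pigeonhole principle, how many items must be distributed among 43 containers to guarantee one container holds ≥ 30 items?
n = (30 − 1)·43 + 1 = 1248

By the generalised pigeonhole principle, to guarantee some box contains ≥ r objects we need more than (r − 1) · k objects total. Threshold: n = (r − 1) · k + 1. With r = 30 and k = 43: n = 29 · 43 + 1 = 1247 + 1 = 1248. For n = 1247 = 29 · 43, we can put exactly 29 objects in every box, avoiding 30 in any single one — so 1248 is tight.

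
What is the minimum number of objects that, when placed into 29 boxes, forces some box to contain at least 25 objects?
n = (25 − 1)·29 + 1 = 697

By the generalised pigeonhole principle, to guarantee some box contains ≥ r objects we need more than (r − 1) · k objects total. Threshold: n = (r − 1) · k + 1. With r = 25 and k = 29: n = 24 · 29 + 1 = 696 + 1 = 697. For n = 696 = 24 · 29, we can put exactly 24 objects in every box, avoiding 25 in any single one — so 697 is tight.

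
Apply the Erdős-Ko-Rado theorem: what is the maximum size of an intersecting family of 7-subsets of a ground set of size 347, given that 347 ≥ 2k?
max |F| = C(346, 6) = 2281370098854

The Erdős-Ko-Rado theorem states: for n ≥ 2k, an intersecting family of k-subsets of an n-element set has size at most C(n − 1, k − 1), with equality for 'star' families {A ⊆ [n] : |A| = k, i ∈ A} (fix an element i). For n = 347, k = 7: C(346, 6) = 2281370098854.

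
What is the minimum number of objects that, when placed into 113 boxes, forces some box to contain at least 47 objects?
n = (47 − 1)·113 + 1 = 5199

By the generalised pigeonhole principle, to guarantee some box contains ≥ r objects we need more than (r − 1) · k objects total. Threshold: n = (r − 1) · k + 1. With r = 47 and k = 113: n = 46 · 113 + 1 = 5198 + 1 = 5199. For n = 5198 = 46 · 113, we can put exactly 46 objects in every box, avoiding 47 in any single one — so 5199 is tight.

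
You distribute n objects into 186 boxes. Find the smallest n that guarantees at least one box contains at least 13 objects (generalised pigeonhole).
n = (13 − 1)·186 + 1 = 2233

By the generalised pigeonhole principle, to guarantee some box contains ≥ r objects we need more than (r − 1) · k objects total. Threshold: n = (r − 1) · k + 1. With r = 13 and k = 186: n = 12 · 186 + 1 = 2232 + 1 = 2233. For n = 2232 = 12 · 186, we can put exactly 12 objects in every box, avoiding 13 in any single one — so 2233 is tight.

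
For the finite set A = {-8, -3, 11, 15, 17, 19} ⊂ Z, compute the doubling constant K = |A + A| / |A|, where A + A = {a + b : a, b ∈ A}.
K = |A + A| / |A| = 19/6

Enumerate A + A = {a + b : a, b ∈ A}. With |A| = 6, there are |A|^2 = 36 ordered sum pairs; collecting distinct values, A + A = {-16, -11, -6, 3, 7, 8, 9, 11, 12, 14, 16, 22, 26, 28, 30, 32, 34, 36, 38}, so |A + A| = 19. Thus K = 19/6. For comparison, the minimum possible |A + A| over all 6-element sets is 2·6 − 1 = 11 (so min K = 11/6), attained only by arithmetic progressions.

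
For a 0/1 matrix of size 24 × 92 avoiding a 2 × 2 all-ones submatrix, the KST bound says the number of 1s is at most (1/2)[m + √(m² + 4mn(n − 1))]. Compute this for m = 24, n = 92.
z(24, 92; 2, 2) ≤ (1/2)[24 + √(24² + 4·24·92·91)] = (1/2)[24 + √804288] = 460.4105

Kővári–Sós–Turán: let r_1, ..., r_24 be the row sums and z = Σ r_i the total number of 1s. Each pair of columns can share at most one row with both entries 1 (else a 2×2 all-ones block appears), so Σ_i C(r_i, 2) ≤ C(92, 2) = 4186. By convexity Σ_i C(r_i, 2) ≥ 24·C(z/24, 2) = z(z − 24)/(2·24), giving z² − 24z − 24·92·91 ≤ 0 and hence z ≤ (1/2)[24 + √(576 + 4·200928)] = (1/2)[24 + √804288] ≈ (1/2)(24 + 896.8211) = 460.4105.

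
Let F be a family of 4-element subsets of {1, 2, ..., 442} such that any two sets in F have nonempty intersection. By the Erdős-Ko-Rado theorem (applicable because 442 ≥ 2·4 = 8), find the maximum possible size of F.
max |F| = C(441, 3) = 14197260

Erdős-Ko-Rado (1961): when n ≥ 2k, max |F| = C(n−1, k−1). The bound is attained by the star {A : i ∈ A} for any fixed i ∈ [n]. Here C(442−1, 4−1) = C(441, 3) = 14197260.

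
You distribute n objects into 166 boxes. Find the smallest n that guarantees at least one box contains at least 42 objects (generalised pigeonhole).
n = (42 − 1)·166 + 1 = 6807

By the generalised pigeonhole principle, to guarantee some box contains ≥ r objects we need more than (r − 1) · k objects total. Threshold: n = (r − 1) · k + 1. With r = 42 and k = 166: n = 41 · 166 + 1 = 6806 + 1 = 6807. For n = 6806 = 41 · 166, we can put exactly 41 objects in every box, avoiding 42 in any single one — so 6807 is tight.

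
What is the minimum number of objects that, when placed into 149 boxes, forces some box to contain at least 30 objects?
n = (30 − 1)·149 + 1 = 4322

By the generalised pigeonhole principle, to guarantee some box contains ≥ r objects we need more than (r − 1) · k objects total. Threshold: n = (r − 1) · k + 1. With r = 30 and k = 149: n = 29 · 149 + 1 = 4321 + 1 = 4322. For n = 4321 = 29 · 149, we can put exactly 29 objects in every box, avoiding 30 in any single one — so 4322 is tight.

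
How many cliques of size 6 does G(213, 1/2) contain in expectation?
E[# K_6] = C(213, 6) · (1/2)^C(6, 2) = 120807622936 / 2^15 = 15100952867/4096 ≈ 3686756.071045

For each 6-subset S of vertices (there are C(213, 6) = 120807622936 such S), let X_S = 1 if S induces a K_6 (all C(6, 2) = 15 edges present). Then P(X_S = 1) = (1/2)^15 = 1/32768. By linearity of expectation, E[# K_6] = C(213, 6) · (1/2)^15 = 120807622936 / 32768 = 15100952867/4096 ≈ 3686756.071045.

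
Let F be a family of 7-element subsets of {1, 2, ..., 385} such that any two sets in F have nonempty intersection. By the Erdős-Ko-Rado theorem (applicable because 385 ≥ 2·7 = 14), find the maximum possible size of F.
max |F| = C(384, 6) = 4281625192384

The Erdős-Ko-Rado theorem states: for n ≥ 2k, an intersecting family of k-subsets of an n-element set has size at most C(n − 1, k − 1), with equality for 'star' families {A ⊆ [n] : |A| = k, i ∈ A} (fix an element i). For n = 385, k = 7: C(384, 6) = 4281625192384.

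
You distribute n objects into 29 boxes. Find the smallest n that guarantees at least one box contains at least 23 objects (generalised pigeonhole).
n = (23 − 1)·29 + 1 = 639

By the generalised pigeonhole principle, to guarantee some box contains ≥ r objects we need more than (r − 1) · k objects total. Threshold: n = (r − 1) · k + 1. With r = 23 and k = 29: n = 22 · 29 + 1 = 638 + 1 = 639. For n = 638 = 22 · 29, we can put exactly 22 objects in every box, avoiding 23 in any single one — so 639 is tight.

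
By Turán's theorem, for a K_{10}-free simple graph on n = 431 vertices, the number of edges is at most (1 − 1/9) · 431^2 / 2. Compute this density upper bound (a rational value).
Turán density bound = (8/9) · 431^2/2 = 743044/9 ≈ 82560.4444

Turán's theorem: ex(n, K_{r+1}) is achieved by the complete r-partite Turán graph T(n, r) with parts as balanced as possible, and is at most (1 − 1/r) · n^2/2. For r = 9, n = 431: the density bound is (8/9) · 185761/2 = 743044/9 ≈ 82560.4444. The integer-valued extremum is e(T(431, 9)) = 82560, which is strictly less than the density bound 743044/9 since 9 ∤ 431 (the parts of T(431, 9) cannot all be equal).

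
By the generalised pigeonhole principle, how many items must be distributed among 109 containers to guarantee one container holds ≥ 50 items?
n = (50 − 1)·109 + 1 = 5342

By the generalised pigeonhole principle, to guarantee some box contains ≥ r objects we need more than (r − 1) · k objects total. Threshold: n = (r − 1) · k + 1. With r = 50 and k = 109: n = 49 · 109 + 1 = 5341 + 1 = 5342. For n = 5341 = 49 · 109, we can put exactly 49 objects in every box, avoiding 50 in any single one — so 5342 is tight.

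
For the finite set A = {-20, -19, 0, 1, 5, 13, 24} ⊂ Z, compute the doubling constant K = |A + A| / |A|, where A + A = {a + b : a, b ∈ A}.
K = |A + A| / |A| = 26/7

Enumerate A + A = {a + b : a, b ∈ A}. With |A| = 7, there are |A|^2 = 49 ordered sum pairs; collecting distinct values, A + A = {-40, -39, -38, -20, -19, -18, -15, -14, -7, -6, 0, 1, 2, 4, 5, 6, 10, 13, 14, 18, 24, 25, 26, 29, 37, 48}, so |A + A| = 26. Thus K = 26/7. For comparison, the minimum possible |A + A| over all 7-element sets is 2·7 − 1 = 13 (so min K = 13/7), attained only by arithmetic progressions.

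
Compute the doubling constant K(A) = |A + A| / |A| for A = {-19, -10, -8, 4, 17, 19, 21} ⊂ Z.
K = |A + A| / |A| = 25/7

Enumerate A + A = {a + b : a, b ∈ A}. With |A| = 7, there are |A|^2 = 49 ordered sum pairs; collecting distinct values, A + A = {-38, -29, -27, -20, -18, -16, -15, -6, -4, -2, 0, 2, 7, 8, 9, 11, 13, 21, 23, 25, 34, 36, 38, 40, 42}, so |A + A| = 25. Thus K = 25/7. For comparison, the minimum possible |A + A| over all 7-element sets is 2·7 − 1 = 13 (so min K = 13/7), attained only by arithmetic progressions.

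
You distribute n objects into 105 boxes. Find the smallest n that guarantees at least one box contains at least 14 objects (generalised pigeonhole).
n = (14 − 1)·105 + 1 = 1366

By the generalised pigeonhole principle, to guarantee some box contains ≥ r objects we need more than (r − 1) · k objects total. Threshold: n = (r − 1) · k + 1. With r = 14 and k = 105: n = 13 · 105 + 1 = 1365 + 1 = 1366. For n = 1365 = 13 · 105, we can put exactly 13 objects in every box, avoiding 14 in any single one — so 1366 is tight.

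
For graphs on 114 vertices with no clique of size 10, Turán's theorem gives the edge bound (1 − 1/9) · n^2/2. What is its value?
Turán density bound = (8/9) · 114^2/2 = 5776

Turán's theorem: ex(n, K_{r+1}) is achieved by the complete r-partite Turán graph T(n, r) with parts as balanced as possible, and is at most (1 − 1/r) · n^2/2. For r = 9, n = 114: the density bound is (8/9) · 12996/2 = 5776. The integer-valued extremum is e(T(114, 9)) = 5775, which is strictly less than the density bound 5776 since 9 ∤ 114 (the parts of T(114, 9) cannot all be equal).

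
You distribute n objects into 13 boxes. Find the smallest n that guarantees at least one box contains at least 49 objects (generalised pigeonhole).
n = (49 − 1)·13 + 1 = 625

By the generalised pigeonhole principle, to guarantee some box contains ≥ r objects we need more than (r − 1) · k objects total. Threshold: n = (r − 1) · k + 1. With r = 49 and k = 13: n = 48 · 13 + 1 = 624 + 1 = 625. For n = 624 = 48 · 13, we can put exactly 48 objects in every box, avoiding 49 in any single one — so 625 is tight.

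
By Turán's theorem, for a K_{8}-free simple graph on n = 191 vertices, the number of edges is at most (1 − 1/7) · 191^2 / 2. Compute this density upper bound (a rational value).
Turán density bound = (6/7) · 191^2/2 = 109443/7 ≈ 15634.7143

Turán's theorem: ex(n, K_{r+1}) is achieved by the complete r-partite Turán graph T(n, r) with parts as balanced as possible, and is at most (1 − 1/r) · n^2/2. For r = 7, n = 191: the density bound is (6/7) · 36481/2 = 109443/7 ≈ 15634.7143. The integer-valued extremum is e(T(191, 7)) = 15634, which is strictly less than the density bound 109443/7 since 7 ∤ 191 (the parts of T(191, 7) cannot all be equal).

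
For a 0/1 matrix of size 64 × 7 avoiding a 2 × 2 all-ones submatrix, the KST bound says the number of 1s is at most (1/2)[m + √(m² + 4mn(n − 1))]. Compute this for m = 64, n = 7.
z(64, 7; 2, 2) ≤ (1/2)[64 + √(64² + 4·64·7·6)] = (1/2)[64 + √14848] = 92.9262

Kővári–Sós–Turán: let r_1, ..., r_64 be the row sums and z = Σ r_i the total number of 1s. Each pair of columns can share at most one row with both entries 1 (else a 2×2 all-ones block appears), so Σ_i C(r_i, 2) ≤ C(7, 2) = 21. By convexity Σ_i C(r_i, 2) ≥ 64·C(z/64, 2) = z(z − 64)/(2·64), giving z² − 64z − 64·7·6 ≤ 0 and hence z ≤ (1/2)[64 + √(4096 + 4·2688)] = (1/2)[64 + √14848] ≈ (1/2)(64 + 121.8524) = 92.9262.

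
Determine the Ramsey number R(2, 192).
R(2, 192) = 192

R(2, k) = k for all k ≥ 2: in a 2-colouring of K_k, either some edge is red (a red K_2) or all edges are blue (a blue K_k). And K_{191} coloured all-blue has no blue K_192, so R(2, 192) > 191. Hence R(2, 192) = 192.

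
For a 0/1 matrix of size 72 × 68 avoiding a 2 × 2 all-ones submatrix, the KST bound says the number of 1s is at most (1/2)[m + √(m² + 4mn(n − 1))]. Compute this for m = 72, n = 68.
z(72, 68; 2, 2) ≤ (1/2)[72 + √(72² + 4·72·68·67)] = (1/2)[72 + √1317312] = 609.8711

Kővári–Sós–Turán: let r_1, ..., r_72 be the row sums and z = Σ r_i the total number of 1s. Each pair of columns can share at most one row with both entries 1 (else a 2×2 all-ones block appears), so Σ_i C(r_i, 2) ≤ C(68, 2) = 2278. By convexity Σ_i C(r_i, 2) ≥ 72·C(z/72, 2) = z(z − 72)/(2·72), giving z² − 72z − 72·68·67 ≤ 0 and hence z ≤ (1/2)[72 + √(5184 + 4·328032)] = (1/2)[72 + √1317312] ≈ (1/2)(72 + 1147.7421) = 609.8711.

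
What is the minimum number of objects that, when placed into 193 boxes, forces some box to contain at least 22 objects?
n = (22 − 1)·193 + 1 = 4054

By the generalised pigeonhole principle, to guarantee some box contains ≥ r objects we need more than (r − 1) · k objects total. Threshold: n = (r − 1) · k + 1. With r = 22 and k = 193: n = 21 · 193 + 1 = 4053 + 1 = 4054. For n = 4053 = 21 · 193, we can put exactly 21 objects in every box, avoiding 22 in any single one — so 4054 is tight.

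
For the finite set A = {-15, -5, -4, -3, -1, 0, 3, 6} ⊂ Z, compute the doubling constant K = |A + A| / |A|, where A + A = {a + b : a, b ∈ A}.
K = |A + A| / |A| = 25/8

Enumerate A + A = {a + b : a, b ∈ A}. With |A| = 8, there are |A|^2 = 64 ordered sum pairs; collecting distinct values, A + A = {-30, -20, -19, -18, -16, -15, -12, -10, -9, -8, -7, -6, -5, -4, -3, -2, -1, 0, 1, 2, 3, 5, 6, 9, 12}, so |A + A| = 25. Thus K = 25/8. For comparison, the minimum possible |A + A| over all 8-element sets is 2·8 − 1 = 15 (so min K = 15/8), attained only by arithmetic progressions.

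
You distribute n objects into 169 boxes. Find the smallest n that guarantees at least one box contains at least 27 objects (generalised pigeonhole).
n = (27 − 1)·169 + 1 = 4395

By the generalised pigeonhole principle, to guarantee some box contains ≥ r objects we need more than (r − 1) · k objects total. Threshold: n = (r − 1) · k + 1. With r = 27 and k = 169: n = 26 · 169 + 1 = 4394 + 1 = 4395. For n = 4394 = 26 · 169, we can put exactly 26 objects in every box, avoiding 27 in any single one — so 4395 is tight.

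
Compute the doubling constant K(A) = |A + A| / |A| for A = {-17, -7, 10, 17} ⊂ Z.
K = |A + A| / |A| = 10/4 = 5/2

Enumerate A + A = {a + b : a, b ∈ A}. With |A| = 4, there are |A|^2 = 16 ordered sum pairs; collecting distinct values, A + A = {-34, -24, -14, -7, 0, 3, 10, 20, 27, 34}, so |A + A| = 10. Thus K = 10/4 = 5/2. For comparison, the minimum possible |A + A| over all 4-element sets is 2·4 − 1 = 7 (so min K = 7/4), attained only by arithmetic progressions.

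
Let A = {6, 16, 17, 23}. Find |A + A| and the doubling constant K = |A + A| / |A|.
K = |A + A| / |A| = 10/4 = 5/2

Enumerate A + A = {a + b : a, b ∈ A}. With |A| = 4, there are |A|^2 = 16 ordered sum pairs; collecting distinct values, A + A = {12, 22, 23, 29, 32, 33, 34, 39, 40, 46}, so |A + A| = 10. Thus K = 10/4 = 5/2. For comparison, the minimum possible |A + A| over all 4-element sets is 2·4 − 1 = 7 (so min K = 7/4), attained only by arithmetic progressions.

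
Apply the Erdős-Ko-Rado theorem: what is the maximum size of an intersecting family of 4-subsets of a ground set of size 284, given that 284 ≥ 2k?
max |F| = C(283, 3) = 3737581

Erdős-Ko-Rado (1961): when n ≥ 2k, max |F| = C(n−1, k−1). The bound is attained by the star {A : i ∈ A} for any fixed i ∈ [n]. Here C(284−1, 4−1) = C(283, 3) = 3737581.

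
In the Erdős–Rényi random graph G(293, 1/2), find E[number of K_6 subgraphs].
E[# K_6] = C(293, 6) · (1/2)^C(6, 2) = 834640189104 / 2^15 = 52165011819/2048 ≈ 25471197.177246

For each 6-subset S of vertices (there are C(293, 6) = 834640189104 such S), let X_S = 1 if S induces a K_6 (all C(6, 2) = 15 edges present). Then P(X_S = 1) = (1/2)^15 = 1/32768. By linearity of expectation, E[# K_6] = C(293, 6) · (1/2)^15 = 834640189104 / 32768 = 52165011819/2048 ≈ 25471197.177246.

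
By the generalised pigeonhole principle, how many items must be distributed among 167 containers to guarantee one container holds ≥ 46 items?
n = (46 − 1)·167 + 1 = 7516

By the generalised pigeonhole principle, to guarantee some box contains ≥ r objects we need more than (r − 1) · k objects total. Threshold: n = (r − 1) · k + 1. With r = 46 and k = 167: n = 45 · 167 + 1 = 7515 + 1 = 7516. For n = 7515 = 45 · 167, we can put exactly 45 objects in every box, avoiding 46 in any single one — so 7516 is tight.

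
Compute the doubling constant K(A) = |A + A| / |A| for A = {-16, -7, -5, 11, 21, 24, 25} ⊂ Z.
K = |A + A| / |A| = 28/7 = 4

Enumerate A + A = {a + b : a, b ∈ A}. With |A| = 7, there are |A|^2 = 49 ordered sum pairs; collecting distinct values, A + A = {-32, -23, -21, -14, -12, -10, -5, 4, 5, 6, 8, 9, 14, 16, 17, 18, 19, 20, 22, 32, 35, 36, 42, 45, 46, 48, 49, 50}, so |A + A| = 28. Thus K = 28/7 = 4. For comparison, the minimum possible |A + A| over all 7-element sets is 2·7 − 1 = 13 (so min K = 13/7), attained only by arithmetic progressions.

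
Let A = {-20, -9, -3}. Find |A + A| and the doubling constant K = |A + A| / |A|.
K = |A + A| / |A| = 6/3 = 2

Enumerate A + A = {a + b : a, b ∈ A}. With |A| = 3, there are |A|^2 = 9 ordered sum pairs; collecting distinct values, A + A = {-40, -29, -23, -18, -12, -6}, so |A + A| = 6. Thus K = 6/3 = 2. For comparison, the minimum possible |A + A| over all 3-element sets is 2·3 − 1 = 5 (so min K = 5/3), attained only by arithmetic progressions.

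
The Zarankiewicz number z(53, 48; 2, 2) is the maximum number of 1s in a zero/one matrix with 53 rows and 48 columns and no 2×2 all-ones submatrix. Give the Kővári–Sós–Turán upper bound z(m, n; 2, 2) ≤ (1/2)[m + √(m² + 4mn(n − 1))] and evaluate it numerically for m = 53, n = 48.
z(53, 48; 2, 2) ≤ (1/2)[53 + √(53² + 4·53·48·47)] = (1/2)[53 + √481081] = 373.3

Kővári–Sós–Turán: let r_1, ..., r_53 be the row sums and z = Σ r_i the total number of 1s. Each pair of columns can share at most one row with both entries 1 (else a 2×2 all-ones block appears), so Σ_i C(r_i, 2) ≤ C(48, 2) = 1128. By convexity Σ_i C(r_i, 2) ≥ 53·C(z/53, 2) = z(z − 53)/(2·53), giving z² − 53z − 53·48·47 ≤ 0 and hence z ≤ (1/2)[53 + √(2809 + 4·119568)] = (1/2)[53 + √481081] ≈ (1/2)(53 + 693.6) = 373.3.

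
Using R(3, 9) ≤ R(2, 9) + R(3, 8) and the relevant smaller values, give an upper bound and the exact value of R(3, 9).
R(3, 9) ≤ R(2, 9) + R(3, 8) = 9 + 28 = 37; exact value R(3, 9) = 36.

The Erdős–Szekeres recurrence R(r, s) ≤ R(r−1, s) + R(r, s−1) applied to (r, s) = (3, 9) gives
  R(3, 9) ≤ R(2, 9) + R(3, 8) = 9 + 28 = 37.
(Recall R(2, k) = k and R is symmetric.) The recurrence is not tight here (it gives 37, but the exact value is R(3, 9) = 36); the tight upper bound requires a sharper argument than the simple recurrence, combined with a lower-bound construction on K_{35}.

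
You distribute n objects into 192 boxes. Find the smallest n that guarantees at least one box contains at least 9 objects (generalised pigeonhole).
n = (9 − 1)·192 + 1 = 1537

By the generalised pigeonhole principle, to guarantee some box contains ≥ r objects we need more than (r − 1) · k objects total. Threshold: n = (r − 1) · k + 1. With r = 9 and k = 192: n = 8 · 192 + 1 = 1536 + 1 = 1537. For n = 1536 = 8 · 192, we can put exactly 8 objects in every box, avoiding 9 in any single one — so 1537 is tight.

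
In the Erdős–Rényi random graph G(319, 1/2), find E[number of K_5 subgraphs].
E[# K_5] = C(319, 5) · (1/2)^C(5, 2) = 26674326063 / 2^10 ≈ 26049146.545898

For each 5-subset S of vertices (there are C(319, 5) = 26674326063 such S), let X_S = 1 if S induces a K_5 (all C(5, 2) = 10 edges present). Then P(X_S = 1) = (1/2)^10 = 1/1024. By linearity of expectation, E[# K_5] = C(319, 5) · (1/2)^10 = 26674326063 / 1024 ≈ 26049146.545898.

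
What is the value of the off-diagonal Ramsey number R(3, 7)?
R(3, 7) = 23

Lower bound: an explicit 2-colouring of K_{22} (typically a Paley-type or other structured construction) avoids a red K_3 and a blue K_7, showing R(3, 7) > 22.
Upper bound: the simple Erdős–Szekeres recurrence only gives R(3, 7) ≤ 25; the tight bound R(3, 7) ≤ 23 requires a sharper case analysis (or computer search) of 2-colourings of K_{23}.
Hence R(3, 7) = 23.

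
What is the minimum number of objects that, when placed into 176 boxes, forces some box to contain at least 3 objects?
n = (3 − 1)·176 + 1 = 353

By the generalised pigeonhole principle, to guarantee some box contains ≥ r objects we need more than (r − 1) · k objects total. Threshold: n = (r − 1) · k + 1. With r = 3 and k = 176: n = 2 · 176 + 1 = 352 + 1 = 353. For n = 352 = 2 · 176, we can put exactly 2 objects in every box, avoiding 3 in any single one — so 353 is tight.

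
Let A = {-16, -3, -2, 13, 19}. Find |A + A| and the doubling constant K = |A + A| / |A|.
K = |A + A| / |A| = 15/5 = 3

Enumerate A + A = {a + b : a, b ∈ A}. With |A| = 5, there are |A|^2 = 25 ordered sum pairs; collecting distinct values, A + A = {-32, -19, -18, -6, -5, -4, -3, 3, 10, 11, 16, 17, 26, 32, 38}, so |A + A| = 15. Thus K = 15/5 = 3. For comparison, the minimum possible |A + A| over all 5-element sets is 2·5 − 1 = 9 (so min K = 9/5), attained only by arithmetic progressions.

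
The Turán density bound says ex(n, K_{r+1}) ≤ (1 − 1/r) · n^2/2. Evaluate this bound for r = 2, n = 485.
Turán density bound = (1/2) · 485^2/2 = 235225/4 ≈ 58806.25

Turán's theorem: ex(n, K_{r+1}) is achieved by the complete r-partite Turán graph T(n, r) with parts as balanced as possible, and is at most (1 − 1/r) · n^2/2. For r = 2, n = 485: the density bound is (1/2) · 235225/2 = 235225/4 ≈ 58806.25. The integer-valued extremum is e(T(485, 2)) = 58806, which is strictly less than the density bound 235225/4 since 2 ∤ 485 (the parts of T(485, 2) cannot all be equal).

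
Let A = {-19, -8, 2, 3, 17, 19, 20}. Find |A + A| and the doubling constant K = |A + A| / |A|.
K = |A + A| / |A| = 26/7

Enumerate A + A = {a + b : a, b ∈ A}. With |A| = 7, there are |A|^2 = 49 ordered sum pairs; collecting distinct values, A + A = {-38, -27, -17, -16, -6, -5, -2, 0, 1, 4, 5, 6, 9, 11, 12, 19, 20, 21, 22, 23, 34, 36, 37, 38, 39, 40}, so |A + A| = 26. Thus K = 26/7. For comparison, the minimum possible |A + A| over all 7-element sets is 2·7 − 1 = 13 (so min K = 13/7), attained only by arithmetic progressions.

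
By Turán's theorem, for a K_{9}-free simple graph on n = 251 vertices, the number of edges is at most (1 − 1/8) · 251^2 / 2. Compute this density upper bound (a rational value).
Turán density bound = (7/8) · 251^2/2 = 441007/16 ≈ 27562.9375

Turán's theorem: ex(n, K_{r+1}) is achieved by the complete r-partite Turán graph T(n, r) with parts as balanced as possible, and is at most (1 − 1/r) · n^2/2. For r = 8, n = 251: the density bound is (7/8) · 63001/2 = 441007/16 ≈ 27562.9375. The integer-valued extremum is e(T(251, 8)) = 27562, which is strictly less than the density bound 441007/16 since 8 ∤ 251 (the parts of T(251, 8) cannot all be equal).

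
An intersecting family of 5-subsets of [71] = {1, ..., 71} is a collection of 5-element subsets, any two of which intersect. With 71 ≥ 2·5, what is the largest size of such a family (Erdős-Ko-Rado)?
max |F| = C(70, 4) = 916895

The Erdős-Ko-Rado theorem states: for n ≥ 2k, an intersecting family of k-subsets of an n-element set has size at most C(n − 1, k − 1), with equality for 'star' families {A ⊆ [n] : |A| = k, i ∈ A} (fix an element i). For n = 71, k = 5: C(70, 4) = 916895.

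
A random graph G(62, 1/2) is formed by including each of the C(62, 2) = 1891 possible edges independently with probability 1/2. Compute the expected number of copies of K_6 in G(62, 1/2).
E[# K_6] = C(62, 6) · (1/2)^C(6, 2) = 61474519 / 2^15 ≈ 1876.053436

For each 6-subset S of vertices (there are C(62, 6) = 61474519 such S), let X_S = 1 if S induces a K_6 (all C(6, 2) = 15 edges present). Then P(X_S = 1) = (1/2)^15 = 1/32768. By linearity of expectation, E[# K_6] = C(62, 6) · (1/2)^15 = 61474519 / 32768 ≈ 1876.053436.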